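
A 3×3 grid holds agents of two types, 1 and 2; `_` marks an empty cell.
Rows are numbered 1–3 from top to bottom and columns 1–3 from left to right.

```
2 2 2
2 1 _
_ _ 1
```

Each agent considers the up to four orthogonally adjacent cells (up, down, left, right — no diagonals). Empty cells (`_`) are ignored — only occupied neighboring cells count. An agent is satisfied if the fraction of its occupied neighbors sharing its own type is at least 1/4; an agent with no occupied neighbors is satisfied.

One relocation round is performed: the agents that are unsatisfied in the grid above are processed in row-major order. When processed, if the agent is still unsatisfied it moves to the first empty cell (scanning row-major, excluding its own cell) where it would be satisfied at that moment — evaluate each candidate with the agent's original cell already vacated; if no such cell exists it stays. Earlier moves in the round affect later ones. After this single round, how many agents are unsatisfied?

0

Initially unsatisfied (in order): (2,2).
  (2,2) → (2,3).
Resulting grid:
2 2 2
2 _ 1
_ _ 1
All satisfied now.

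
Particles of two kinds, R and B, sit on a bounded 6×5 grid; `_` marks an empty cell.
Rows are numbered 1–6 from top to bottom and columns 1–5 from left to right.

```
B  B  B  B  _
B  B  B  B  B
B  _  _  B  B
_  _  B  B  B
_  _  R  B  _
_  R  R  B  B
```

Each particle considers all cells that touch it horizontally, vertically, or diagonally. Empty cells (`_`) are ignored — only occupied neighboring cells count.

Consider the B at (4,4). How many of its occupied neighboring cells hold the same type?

5

Occupied neighbors of (4,4): (3,4)=B, (3,5)=B, (4,3)=B, (4,5)=B, (5,3)=R, (5,4)=B.
Same type (B): 5 of 6.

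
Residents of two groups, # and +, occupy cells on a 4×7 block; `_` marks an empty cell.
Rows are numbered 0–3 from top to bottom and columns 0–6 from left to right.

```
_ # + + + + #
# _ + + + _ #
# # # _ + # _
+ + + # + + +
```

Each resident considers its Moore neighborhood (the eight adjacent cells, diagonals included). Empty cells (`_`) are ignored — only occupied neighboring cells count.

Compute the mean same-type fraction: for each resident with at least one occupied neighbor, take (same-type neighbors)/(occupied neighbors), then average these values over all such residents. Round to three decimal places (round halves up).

Row 0: (0,1)# 1/3 · (0,2)+ 3/4 · (0,3)+ 5/5 · (0,4)+ 4/4 · (0,5)+ 2/4 · (0,6)# 1/2
Row 1: (1,0)# 3/3 · (1,2)+ 3/6 · (1,3)+ 6/7 · (1,4)+ 5/6 · (1,6)# 2/3
Row 2: (2,0)# 2/4 · (2,1)# 3/7 · (2,2)# 2/6 · (2,4)+ 4/6 · (2,5)# 1/6
Row 3: (3,0)+ 1/3 · (3,1)+ 2/5 · (3,2)+ 1/4 · (3,3)# 1/4 · (3,4)+ 2/4 · (3,5)+ 3/4 · (3,6)+ 1/2
Sum over 23 residents: 1/3 + 3/4 + 5/5 + 4/4 + 2/4 + 1/2 + 3/3 + 3/6 + 6/7 + 5/6 + 2/3 + 2/4 + 3/7 + 2/6 + 4/6 + 1/6 + 1/3 + 2/5 + 1/4 + 1/4 + 2/4 + 3/4 + 1/2 = 1367/105; mean = 1367/105 ÷ 23 = 1367/2415 = 0.566045… → 0.566.

0.566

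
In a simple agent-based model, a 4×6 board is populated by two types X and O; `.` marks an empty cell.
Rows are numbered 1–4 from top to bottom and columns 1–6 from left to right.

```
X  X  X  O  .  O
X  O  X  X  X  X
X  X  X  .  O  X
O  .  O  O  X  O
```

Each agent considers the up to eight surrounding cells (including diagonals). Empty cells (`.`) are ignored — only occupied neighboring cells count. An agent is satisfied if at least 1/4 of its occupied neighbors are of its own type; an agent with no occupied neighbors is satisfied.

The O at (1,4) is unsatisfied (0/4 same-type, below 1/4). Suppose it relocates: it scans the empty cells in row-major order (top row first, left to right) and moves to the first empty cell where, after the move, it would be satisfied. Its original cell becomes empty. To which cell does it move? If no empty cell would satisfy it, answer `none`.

Vacating (1,4). Empty cells in order:
  (1,5): 1/4 same-type → satisfied — stop here.

(1,5)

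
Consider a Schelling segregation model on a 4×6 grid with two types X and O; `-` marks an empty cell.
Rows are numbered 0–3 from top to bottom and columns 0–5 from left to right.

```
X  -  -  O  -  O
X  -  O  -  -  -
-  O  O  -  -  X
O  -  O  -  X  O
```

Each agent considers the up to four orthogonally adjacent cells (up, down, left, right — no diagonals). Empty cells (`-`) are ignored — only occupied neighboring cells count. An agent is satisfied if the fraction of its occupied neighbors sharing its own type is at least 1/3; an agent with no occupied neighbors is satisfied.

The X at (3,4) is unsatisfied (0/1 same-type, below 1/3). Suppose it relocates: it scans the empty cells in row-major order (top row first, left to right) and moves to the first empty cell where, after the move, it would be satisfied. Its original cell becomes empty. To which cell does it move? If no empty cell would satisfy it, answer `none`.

(0,1)

Vacating (3,4). Empty cells in order:
  (0,1): 1/1 same-type → satisfied — stop here.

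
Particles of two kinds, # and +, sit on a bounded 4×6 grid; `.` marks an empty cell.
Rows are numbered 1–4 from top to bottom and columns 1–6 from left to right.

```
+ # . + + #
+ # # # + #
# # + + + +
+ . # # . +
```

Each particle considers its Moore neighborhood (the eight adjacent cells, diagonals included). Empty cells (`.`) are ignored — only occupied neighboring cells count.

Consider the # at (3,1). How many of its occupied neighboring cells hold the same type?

2

Occupied neighbors of (3,1): (2,1)=+, (2,2)=#, (3,2)=#, (4,1)=+.
Same type (#): 2 of 4.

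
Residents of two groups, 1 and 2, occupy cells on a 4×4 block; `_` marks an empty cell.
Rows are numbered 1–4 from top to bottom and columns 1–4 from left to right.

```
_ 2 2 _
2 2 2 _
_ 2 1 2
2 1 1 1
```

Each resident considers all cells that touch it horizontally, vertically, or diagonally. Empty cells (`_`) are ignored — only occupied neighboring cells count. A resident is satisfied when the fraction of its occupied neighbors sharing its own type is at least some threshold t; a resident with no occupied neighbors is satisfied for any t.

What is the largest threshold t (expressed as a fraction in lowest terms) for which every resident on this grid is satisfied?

(1,2)2 4/4
(1,3)2 3/3
(2,1)2 3/3
(2,2)2 5/6
(2,3)2 5/6
(3,2)2 4/7
(3,3)1 3/7
(3,4)2 1/4
(4,1)2 1/2
(4,2)1 2/4
(4,3)1 3/5
(4,4)1 2/3
The smallest same-type fraction is 1/4 at (3,4), which reduces to 1/4. Any threshold above that leaves this resident unsatisfied.

1/4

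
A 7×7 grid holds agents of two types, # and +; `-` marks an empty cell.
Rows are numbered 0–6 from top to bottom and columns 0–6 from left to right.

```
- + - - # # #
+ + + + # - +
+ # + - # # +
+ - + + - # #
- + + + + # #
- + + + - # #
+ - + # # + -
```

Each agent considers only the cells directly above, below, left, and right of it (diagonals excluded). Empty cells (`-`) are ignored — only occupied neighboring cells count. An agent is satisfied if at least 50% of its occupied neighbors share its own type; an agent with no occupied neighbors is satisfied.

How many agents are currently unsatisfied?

4

(0,1)+ 1/1 ok
(0,4)# 2/2 ok
(0,5)# 2/2 ok
(0,6)# 1/2 ok
(1,0)+ 2/2 ok
(1,1)+ 3/4 ok
(1,2)+ 3/3 ok
(1,3)+ 1/2 ok
(1,4)# 2/3 ok
(1,6)+ 1/2 ok
(2,0)+ 2/3 ok
(2,1)# 0/3 unhappy
(2,2)+ 2/3 ok
(2,4)# 2/2 ok
(2,5)# 2/3 ok
(2,6)+ 1/3 unhappy
(3,0)+ 1/1 ok
(3,2)+ 3/3 ok
(3,3)+ 2/2 ok
(3,5)# 3/3 ok
(3,6)# 2/3 ok
(4,1)+ 2/2 ok
(4,2)+ 4/4 ok
(4,3)+ 4/4 ok
(4,4)+ 1/2 ok
(4,5)# 3/4 ok
(4,6)# 3/3 ok
(5,1)+ 2/2 ok
(5,2)+ 4/4 ok
(5,3)+ 2/3 ok
(5,5)# 2/3 ok
(5,6)# 2/2 ok
(6,0)+ 0/0 ok
(6,2)+ 1/2 ok
(6,3)# 1/3 unhappy
(6,4)# 1/2 ok
(6,5)+ 0/2 unhappy
Unsatisfied: (2,1), (2,6), (6,3), (6,5) — 4 in total.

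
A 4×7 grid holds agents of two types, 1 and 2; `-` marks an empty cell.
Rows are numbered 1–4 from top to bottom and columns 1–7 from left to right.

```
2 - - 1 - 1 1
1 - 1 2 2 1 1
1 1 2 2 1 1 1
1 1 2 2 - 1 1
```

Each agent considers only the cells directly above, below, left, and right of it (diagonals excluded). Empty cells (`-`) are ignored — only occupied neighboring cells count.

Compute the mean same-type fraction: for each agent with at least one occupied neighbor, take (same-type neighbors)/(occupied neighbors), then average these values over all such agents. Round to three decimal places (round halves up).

0.681

Row 1: (1,1)2 0/1 · (1,4)1 0/1 · (1,6)1 2/2 · (1,7)1 2/2
Row 2: (2,1)1 1/2 · (2,3)1 0/2 · (2,4)2 2/4 · (2,5)2 1/3 · (2,6)1 3/4 · (2,7)1 3/3
Row 3: (3,1)1 3/3 · (3,2)1 2/3 · (3,3)2 2/4 · (3,4)2 3/4 · (3,5)1 1/3 · (3,6)1 4/4 · (3,7)1 3/3
Row 4: (4,1)1 2/2 · (4,2)1 2/3 · (4,3)2 2/3 · (4,4)2 2/2 · (4,6)1 2/2 · (4,7)1 2/2
Sum over 23 agents: 0/1 + 0/1 + 2/2 + 2/2 + 1/2 + 0/2 + 2/4 + 1/3 + 3/4 + 3/3 + 3/3 + 2/3 + 2/4 + 3/4 + 1/3 + 4/4 + 3/3 + 2/2 + 2/3 + 2/3 + 2/2 + 2/2 + 2/2 = 47/3; mean = 47/3 ÷ 23 = 47/69 = 0.681159… → 0.681.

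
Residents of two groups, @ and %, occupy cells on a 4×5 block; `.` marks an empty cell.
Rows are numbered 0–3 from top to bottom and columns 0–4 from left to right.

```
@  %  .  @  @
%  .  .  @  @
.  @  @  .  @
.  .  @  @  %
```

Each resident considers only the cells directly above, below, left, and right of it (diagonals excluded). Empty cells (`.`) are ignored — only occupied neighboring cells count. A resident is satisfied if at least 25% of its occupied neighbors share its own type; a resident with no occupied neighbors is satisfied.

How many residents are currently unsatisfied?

Row 0: (0,0)@ 0/2 not · (0,1)% 0/1 not · (0,3)@ 2/2 satisfied · (0,4)@ 2/2 satisfied
Row 1: (1,0)% 0/1 not · (1,3)@ 2/2 satisfied · (1,4)@ 3/3 satisfied
Row 2: (2,1)@ 1/1 satisfied · (2,2)@ 2/2 satisfied · (2,4)@ 1/2 satisfied
Row 3: (3,2)@ 2/2 satisfied · (3,3)@ 1/2 satisfied · (3,4)% 0/2 not
Unsatisfied: (0,0), (0,1), (1,0), (3,4) — 4 in total.

4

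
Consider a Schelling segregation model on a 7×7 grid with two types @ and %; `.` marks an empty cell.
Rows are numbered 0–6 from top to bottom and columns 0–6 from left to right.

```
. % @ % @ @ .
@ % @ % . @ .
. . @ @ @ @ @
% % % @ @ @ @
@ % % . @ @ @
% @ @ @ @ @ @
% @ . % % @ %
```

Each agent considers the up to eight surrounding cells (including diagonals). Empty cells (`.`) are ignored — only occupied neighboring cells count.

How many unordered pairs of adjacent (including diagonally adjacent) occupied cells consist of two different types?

44

Scan each occupied cell's neighbors to the right and below (and the two forward diagonals) so each pair is counted once.
From row 0: 9 unlike of 15 pairs (running 9/15).
From row 1: 7 unlike of 12 pairs (running 16/27).
From row 2: 3 unlike of 18 pairs (running 19/45).
From row 3: 4 unlike of 22 pairs (running 23/67).
From row 4: 7 unlike of 20 pairs (running 30/87).
From row 5: 11 unlike of 22 pairs (running 41/109).
From row 6: 3 unlike of 4 pairs (running 44/113).
Total adjacent occupied pairs: 113; unlike-type pairs: 44.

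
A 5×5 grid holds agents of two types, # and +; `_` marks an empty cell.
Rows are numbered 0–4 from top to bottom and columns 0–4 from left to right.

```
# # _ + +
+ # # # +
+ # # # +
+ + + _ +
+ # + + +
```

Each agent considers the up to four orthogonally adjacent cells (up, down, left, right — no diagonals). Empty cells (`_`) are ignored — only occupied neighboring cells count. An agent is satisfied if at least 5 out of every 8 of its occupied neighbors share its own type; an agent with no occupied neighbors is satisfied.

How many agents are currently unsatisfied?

8

(0,0)# 1/2 unhappy
(0,1)# 2/2 ok
(0,3)+ 1/2 unhappy
(0,4)+ 2/2 ok
(1,0)+ 1/3 unhappy
(1,1)# 3/4 ok
(1,2)# 3/3 ok
(1,3)# 2/4 unhappy
(1,4)+ 2/3 ok
(2,0)+ 2/3 ok
(2,1)# 2/4 unhappy
(2,2)# 3/4 ok
(2,3)# 2/3 ok
(2,4)+ 2/3 ok
(3,0)+ 3/3 ok
(3,1)+ 2/4 unhappy
(3,2)+ 2/3 ok
(3,4)+ 2/2 ok
(4,0)+ 1/2 unhappy
(4,1)# 0/3 unhappy
(4,2)+ 2/3 ok
(4,3)+ 2/2 ok
(4,4)+ 2/2 ok
Unsatisfied: (0,0), (0,3), (1,0), (1,3), (2,1), (3,1), (4,0), (4,1) — 8 in total.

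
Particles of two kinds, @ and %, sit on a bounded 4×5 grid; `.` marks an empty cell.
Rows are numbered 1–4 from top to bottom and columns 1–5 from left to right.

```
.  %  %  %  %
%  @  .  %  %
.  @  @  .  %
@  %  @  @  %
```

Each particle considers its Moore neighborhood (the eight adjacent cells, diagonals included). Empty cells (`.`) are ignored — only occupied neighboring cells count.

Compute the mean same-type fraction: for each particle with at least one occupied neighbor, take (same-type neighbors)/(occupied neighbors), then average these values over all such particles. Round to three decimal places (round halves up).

0.645

Row 1: (1,2)% 2/3 · (1,3)% 3/4 · (1,4)% 4/4 · (1,5)% 3/3
Row 2: (2,1)% 1/3 · (2,2)@ 2/5 · (2,4)% 5/6 · (2,5)% 4/4
Row 3: (3,2)@ 4/6 · (3,3)@ 4/6 · (3,5)% 3/4
Row 4: (4,1)@ 1/2 · (4,2)% 0/4 · (4,3)@ 3/4 · (4,4)@ 2/4 · (4,5)% 1/2
Sum over 16 particles: 2/3 + 3/4 + 4/4 + 3/3 + 1/3 + 2/5 + 5/6 + 4/4 + 4/6 + 4/6 + 3/4 + 1/2 + 0/4 + 3/4 + 2/4 + 1/2 = 619/60; mean = 619/60 ÷ 16 = 619/960 = 0.644791… → 0.645.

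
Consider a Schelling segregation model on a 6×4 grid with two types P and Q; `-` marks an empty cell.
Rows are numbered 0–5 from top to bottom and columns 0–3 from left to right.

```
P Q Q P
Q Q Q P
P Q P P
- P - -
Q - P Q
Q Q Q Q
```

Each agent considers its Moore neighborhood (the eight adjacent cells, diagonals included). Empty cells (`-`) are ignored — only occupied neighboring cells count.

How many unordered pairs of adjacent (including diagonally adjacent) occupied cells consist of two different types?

Scan each occupied cell's neighbors to the right and below (and the two forward diagonals) so each pair is counted once.
From row 0: 6 unlike of 13 pairs (running 6/13).
From row 1: 6 unlike of 13 pairs (running 12/26).
From row 2: 3 unlike of 6 pairs (running 15/32).
From row 3: 1 unlike of 2 pairs (running 16/34).
From row 4: 4 unlike of 8 pairs (running 20/42).
From row 5: 0 unlike of 3 pairs (running 20/45).
Total adjacent occupied pairs: 45; unlike-type pairs: 20.

20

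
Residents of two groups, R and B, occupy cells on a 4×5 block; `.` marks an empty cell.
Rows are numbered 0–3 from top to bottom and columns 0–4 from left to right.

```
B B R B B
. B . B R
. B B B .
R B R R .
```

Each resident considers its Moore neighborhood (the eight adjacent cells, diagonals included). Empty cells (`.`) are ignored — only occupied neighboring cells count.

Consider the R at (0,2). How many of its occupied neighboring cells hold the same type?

Occupied neighbors of (0,2): (0,1)=B, (0,3)=B, (1,1)=B, (1,3)=B.
Same type (R): 0 of 4.

0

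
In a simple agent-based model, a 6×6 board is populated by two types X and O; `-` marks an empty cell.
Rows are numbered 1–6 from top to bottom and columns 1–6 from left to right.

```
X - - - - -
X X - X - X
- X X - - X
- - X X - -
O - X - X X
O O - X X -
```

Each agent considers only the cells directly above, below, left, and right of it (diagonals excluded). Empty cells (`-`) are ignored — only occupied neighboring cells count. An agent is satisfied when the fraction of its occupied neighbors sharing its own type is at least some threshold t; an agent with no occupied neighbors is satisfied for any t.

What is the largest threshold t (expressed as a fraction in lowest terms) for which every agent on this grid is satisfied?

1/1

Row 1: (1,1)X 1/1
Row 2: (2,1)X 2/2 · (2,2)X 2/2 · (2,4)X — no occupied neighbors · (2,6)X 1/1
Row 3: (3,2)X 2/2 · (3,3)X 2/2 · (3,6)X 1/1
Row 4: (4,3)X 3/3 · (4,4)X 1/1
Row 5: (5,1)O 1/1 · (5,3)X 1/1 · (5,5)X 2/2 · (5,6)X 1/1
Row 6: (6,1)O 2/2 · (6,2)O 1/1 · (6,4)X 1/1 · (6,5)X 2/2
The smallest same-type fraction is 1/1 at (1,1), which reduces to 1/1. Any threshold above that leaves this agent unsatisfied.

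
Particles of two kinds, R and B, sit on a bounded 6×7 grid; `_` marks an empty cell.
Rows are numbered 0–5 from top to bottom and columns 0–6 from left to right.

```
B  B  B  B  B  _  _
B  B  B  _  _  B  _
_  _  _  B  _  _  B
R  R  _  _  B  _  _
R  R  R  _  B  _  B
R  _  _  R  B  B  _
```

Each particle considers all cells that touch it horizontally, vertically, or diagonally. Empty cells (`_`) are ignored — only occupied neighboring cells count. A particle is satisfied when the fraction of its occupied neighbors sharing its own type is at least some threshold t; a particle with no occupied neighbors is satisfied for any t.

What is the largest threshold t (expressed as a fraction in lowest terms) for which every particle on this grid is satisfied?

(0,0)B 3/3
(0,1)B 5/5
(0,2)B 4/4
(0,3)B 3/3
(0,4)B 2/2
(1,0)B 3/3
(1,1)B 5/5
(1,2)B 5/5
(1,5)B 2/2
(2,3)B 2/2
(2,6)B 1/1
(3,0)R 3/3
(3,1)R 4/4
(3,4)B 2/2
(4,0)R 4/4
(4,1)R 5/5
(4,2)R 3/3
(4,4)B 3/4
(4,6)B 1/1
(5,0)R 2/2
(5,3)R 1/3
(5,4)B 2/3
(5,5)B 3/3
The smallest same-type fraction is 1/3 at (5,3), which reduces to 1/3. Any threshold above that leaves this particle unsatisfied.

1/3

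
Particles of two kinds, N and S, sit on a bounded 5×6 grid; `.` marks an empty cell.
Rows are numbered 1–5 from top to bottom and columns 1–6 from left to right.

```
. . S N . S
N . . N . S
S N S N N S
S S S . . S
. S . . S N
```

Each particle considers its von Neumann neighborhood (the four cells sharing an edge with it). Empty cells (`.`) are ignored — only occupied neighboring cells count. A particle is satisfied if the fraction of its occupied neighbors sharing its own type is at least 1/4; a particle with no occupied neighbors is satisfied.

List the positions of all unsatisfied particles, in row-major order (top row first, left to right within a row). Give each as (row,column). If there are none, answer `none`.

Row 1: (1,3)S 0/1 unhappy · (1,4)N 1/2 ok · (1,6)S 1/1 ok
Row 2: (2,1)N 0/1 unhappy · (2,4)N 2/2 ok · (2,6)S 2/2 ok
Row 3: (3,1)S 1/3 ok · (3,2)N 0/3 unhappy · (3,3)S 1/3 ok · (3,4)N 2/3 ok · (3,5)N 1/2 ok · (3,6)S 2/3 ok
Row 4: (4,1)S 2/2 ok · (4,2)S 3/4 ok · (4,3)S 2/2 ok · (4,6)S 1/2 ok
Row 5: (5,2)S 1/1 ok · (5,5)S 0/1 unhappy · (5,6)N 0/2 unhappy

(1,3), (2,1), (3,2), (5,5), (5,6)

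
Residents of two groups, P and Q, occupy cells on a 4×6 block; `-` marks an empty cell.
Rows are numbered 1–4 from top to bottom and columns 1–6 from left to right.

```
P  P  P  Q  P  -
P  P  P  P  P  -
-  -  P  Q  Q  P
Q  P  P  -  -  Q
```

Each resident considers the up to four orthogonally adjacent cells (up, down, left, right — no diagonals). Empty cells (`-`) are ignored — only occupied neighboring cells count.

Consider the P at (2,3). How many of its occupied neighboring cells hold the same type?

Occupied neighbors of (2,3): (1,3)=P, (3,3)=P, (2,2)=P, (2,4)=P.
Same type (P): 4 of 4.

4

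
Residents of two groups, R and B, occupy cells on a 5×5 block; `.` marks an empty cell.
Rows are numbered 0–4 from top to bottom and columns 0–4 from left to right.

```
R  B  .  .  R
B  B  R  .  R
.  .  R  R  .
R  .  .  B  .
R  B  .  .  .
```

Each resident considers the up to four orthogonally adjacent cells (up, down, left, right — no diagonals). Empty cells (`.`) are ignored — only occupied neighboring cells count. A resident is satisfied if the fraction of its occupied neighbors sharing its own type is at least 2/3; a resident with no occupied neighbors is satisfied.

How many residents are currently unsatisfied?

(0,0)R 0/2 unhappy
(0,1)B 1/2 unhappy
(0,4)R 1/1 ok
(1,0)B 1/2 unhappy
(1,1)B 2/3 ok
(1,2)R 1/2 unhappy
(1,4)R 1/1 ok
(2,2)R 2/2 ok
(2,3)R 1/2 unhappy
(3,0)R 1/1 ok
(3,3)B 0/1 unhappy
(4,0)R 1/2 unhappy
(4,1)B 0/1 unhappy
Unsatisfied: (0,0), (0,1), (1,0), (1,2), (2,3), (3,3), (4,0), (4,1) — 8 in total.

8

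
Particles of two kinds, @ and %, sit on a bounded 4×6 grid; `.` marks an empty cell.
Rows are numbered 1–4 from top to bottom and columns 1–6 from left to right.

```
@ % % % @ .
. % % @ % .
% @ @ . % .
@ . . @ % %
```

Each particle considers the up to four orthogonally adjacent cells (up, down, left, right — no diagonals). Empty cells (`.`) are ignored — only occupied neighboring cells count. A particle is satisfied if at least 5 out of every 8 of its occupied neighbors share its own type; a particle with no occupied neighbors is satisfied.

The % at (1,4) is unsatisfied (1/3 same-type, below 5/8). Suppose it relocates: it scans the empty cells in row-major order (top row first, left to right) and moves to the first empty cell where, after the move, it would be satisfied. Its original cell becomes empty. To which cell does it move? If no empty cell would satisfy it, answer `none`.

Vacating (1,4). Empty cells in order:
  (1,6): 0/1 same-type → still unsatisfied.
  (2,1): 2/3 same-type → satisfied — stop here.

(2,1)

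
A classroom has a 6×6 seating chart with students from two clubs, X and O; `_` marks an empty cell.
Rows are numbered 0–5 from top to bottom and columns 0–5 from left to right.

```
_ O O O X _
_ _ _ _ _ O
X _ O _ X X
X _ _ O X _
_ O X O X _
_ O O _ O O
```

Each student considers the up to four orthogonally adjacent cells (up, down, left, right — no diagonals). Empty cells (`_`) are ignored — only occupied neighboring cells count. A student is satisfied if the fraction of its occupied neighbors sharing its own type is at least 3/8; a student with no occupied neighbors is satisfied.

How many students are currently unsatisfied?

5

(0,1)O 1/1 ✓
(0,2)O 2/2 ✓
(0,3)O 1/2 ✓
(0,4)X 0/1 ✗
(1,5)O 0/1 ✗
(2,0)X 1/1 ✓
(2,2)O 0/0 ✓
(2,4)X 2/2 ✓
(2,5)X 1/2 ✓
(3,0)X 1/1 ✓
(3,3)O 1/2 ✓
(3,4)X 2/3 ✓
(4,1)O 1/2 ✓
(4,2)X 0/3 ✗
(4,3)O 1/3 ✗
(4,4)X 1/3 ✗
(5,1)O 2/2 ✓
(5,2)O 1/2 ✓
(5,4)O 1/2 ✓
(5,5)O 1/1 ✓
Unsatisfied: (0,4), (1,5), (4,2), (4,3), (4,4) — 5 in total.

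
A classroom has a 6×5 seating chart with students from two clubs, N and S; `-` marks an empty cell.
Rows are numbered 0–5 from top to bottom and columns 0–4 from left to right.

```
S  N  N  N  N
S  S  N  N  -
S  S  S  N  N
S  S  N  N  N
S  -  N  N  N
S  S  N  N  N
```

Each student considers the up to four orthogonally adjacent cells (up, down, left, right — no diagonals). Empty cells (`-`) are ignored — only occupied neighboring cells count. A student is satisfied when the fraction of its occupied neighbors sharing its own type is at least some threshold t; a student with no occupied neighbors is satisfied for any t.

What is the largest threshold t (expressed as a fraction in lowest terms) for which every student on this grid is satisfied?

(0,0)S 1/2
(0,1)N 1/3
(0,2)N 3/3
(0,3)N 3/3
(0,4)N 1/1
(1,0)S 3/3
(1,1)S 2/4
(1,2)N 2/4
(1,3)N 3/3
(2,0)S 3/3
(2,1)S 4/4
(2,2)S 1/4
(2,3)N 3/4
(2,4)N 2/2
(3,0)S 3/3
(3,1)S 2/3
(3,2)N 2/4
(3,3)N 4/4
(3,4)N 3/3
(4,0)S 2/2
(4,2)N 3/3
(4,3)N 4/4
(4,4)N 3/3
(5,0)S 2/2
(5,1)S 1/2
(5,2)N 2/3
(5,3)N 3/3
(5,4)N 2/2
The smallest same-type fraction is 1/4 at (2,2), which reduces to 1/4. Any threshold above that leaves this student unsatisfied.

1/4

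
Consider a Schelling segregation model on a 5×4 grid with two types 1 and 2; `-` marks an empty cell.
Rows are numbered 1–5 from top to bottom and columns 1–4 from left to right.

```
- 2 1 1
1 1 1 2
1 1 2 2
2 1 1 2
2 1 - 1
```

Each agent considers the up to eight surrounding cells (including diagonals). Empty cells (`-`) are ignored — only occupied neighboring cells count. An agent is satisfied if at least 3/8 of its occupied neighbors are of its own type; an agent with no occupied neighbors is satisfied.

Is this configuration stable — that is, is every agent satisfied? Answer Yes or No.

No

(1,2)2 0/4 not
(1,3)1 3/5 satisfied
(1,4)1 2/3 satisfied
(2,1)1 3/4 satisfied
(2,2)1 5/7 satisfied
(2,3)1 4/8 satisfied
(2,4)2 2/5 satisfied
(3,1)1 4/5 satisfied
(3,2)1 6/8 satisfied
(3,3)2 3/8 satisfied
(3,4)2 3/5 satisfied
(4,1)2 1/5 not
(4,2)1 4/7 satisfied
(4,3)1 4/7 satisfied
(4,4)2 2/4 satisfied
(5,1)2 1/3 not
(5,2)1 2/4 satisfied
(5,4)1 1/2 satisfied
For instance (1,2) has only 0/4 same-type neighbors, below 3/8.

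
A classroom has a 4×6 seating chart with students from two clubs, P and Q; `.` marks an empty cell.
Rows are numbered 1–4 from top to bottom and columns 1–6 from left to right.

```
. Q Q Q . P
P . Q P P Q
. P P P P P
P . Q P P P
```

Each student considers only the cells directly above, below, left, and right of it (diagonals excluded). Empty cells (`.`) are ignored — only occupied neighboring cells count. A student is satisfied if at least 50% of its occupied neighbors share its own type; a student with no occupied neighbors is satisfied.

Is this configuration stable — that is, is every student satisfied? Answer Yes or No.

No

(1,2)Q 1/1 satisfied
(1,3)Q 3/3 satisfied
(1,4)Q 1/2 satisfied
(1,6)P 0/1 not
(2,1)P 0/0 satisfied
(2,3)Q 1/3 not
(2,4)P 2/4 satisfied
(2,5)P 2/3 satisfied
(2,6)Q 0/3 not
(3,2)P 1/1 satisfied
(3,3)P 2/4 satisfied
(3,4)P 4/4 satisfied
(3,5)P 4/4 satisfied
(3,6)P 2/3 satisfied
(4,1)P 0/0 satisfied
(4,3)Q 0/2 not
(4,4)P 2/3 satisfied
(4,5)P 3/3 satisfied
(4,6)P 2/2 satisfied
For instance (1,6) has only 0/1 same-type neighbors, below 1/2.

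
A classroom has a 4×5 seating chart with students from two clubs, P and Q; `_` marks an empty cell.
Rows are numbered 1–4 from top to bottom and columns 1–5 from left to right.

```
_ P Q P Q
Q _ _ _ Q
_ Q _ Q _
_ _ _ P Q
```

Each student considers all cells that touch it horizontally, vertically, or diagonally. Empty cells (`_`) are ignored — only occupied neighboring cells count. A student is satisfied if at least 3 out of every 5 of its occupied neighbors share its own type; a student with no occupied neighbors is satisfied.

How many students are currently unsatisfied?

7

(1,2)P 0/2 ✗
(1,3)Q 0/2 ✗
(1,4)P 0/3 ✗
(1,5)Q 1/2 ✗
(2,1)Q 1/2 ✗
(2,5)Q 2/3 ✓
(3,2)Q 1/1 ✓
(3,4)Q 2/3 ✓
(4,4)P 0/2 ✗
(4,5)Q 1/2 ✗
Unsatisfied: (1,2), (1,3), (1,4), (1,5), (2,1), (4,4), (4,5) — 7 in total.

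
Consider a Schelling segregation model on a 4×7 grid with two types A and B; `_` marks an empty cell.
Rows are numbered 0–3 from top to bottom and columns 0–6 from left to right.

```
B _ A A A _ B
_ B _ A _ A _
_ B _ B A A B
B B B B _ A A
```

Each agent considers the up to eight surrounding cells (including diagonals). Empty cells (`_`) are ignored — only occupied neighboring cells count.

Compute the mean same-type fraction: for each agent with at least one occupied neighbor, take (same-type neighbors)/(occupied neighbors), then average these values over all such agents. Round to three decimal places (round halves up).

(0,0)B 1/1
(0,2)A 2/3
(0,3)A 3/3
(0,4)A 3/3
(0,6)B 0/1
(1,1)B 2/3
(1,3)A 4/5
(1,5)A 3/5
(2,1)B 4/4
(2,3)B 2/4
(2,4)A 4/6
(2,5)A 4/5
(2,6)B 0/4
(3,0)B 2/2
(3,1)B 3/3
(3,2)B 4/4
(3,3)B 2/3
(3,5)A 3/4
(3,6)A 2/3
Sum over 19 agents: 1/1 + 2/3 + 3/3 + 3/3 + 0/1 + 2/3 + 4/5 + 3/5 + 4/4 + 2/4 + 4/6 + 4/5 + 0/4 + 2/2 + 3/3 + 4/4 + 2/3 + 3/4 + 2/3 = 827/60; mean = 827/60 ÷ 19 = 827/1140 = 0.725438… → 0.725.

0.725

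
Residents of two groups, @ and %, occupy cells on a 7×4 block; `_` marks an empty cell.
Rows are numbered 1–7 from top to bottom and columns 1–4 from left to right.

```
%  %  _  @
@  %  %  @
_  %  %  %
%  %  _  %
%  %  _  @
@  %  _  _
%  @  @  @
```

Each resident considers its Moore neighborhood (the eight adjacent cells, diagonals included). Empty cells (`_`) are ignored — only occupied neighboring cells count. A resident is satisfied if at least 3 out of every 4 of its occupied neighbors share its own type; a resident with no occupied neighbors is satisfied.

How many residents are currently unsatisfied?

12

(1,1)% 2/3 not
(1,2)% 3/4 satisfied
(1,4)@ 1/2 not
(2,1)@ 0/4 not
(2,2)% 5/6 satisfied
(2,3)% 5/7 not
(2,4)@ 1/4 not
(3,2)% 5/6 satisfied
(3,3)% 6/7 satisfied
(3,4)% 3/4 satisfied
(4,1)% 4/4 satisfied
(4,2)% 5/5 satisfied
(4,4)% 2/3 not
(5,1)% 4/5 satisfied
(5,2)% 4/5 satisfied
(5,4)@ 0/1 not
(6,1)@ 1/5 not
(6,2)% 3/6 not
(7,1)% 1/3 not
(7,2)@ 2/4 not
(7,3)@ 2/3 not
(7,4)@ 1/1 satisfied
Unsatisfied: (1,1), (1,4), (2,1), (2,3), (2,4), (4,4), (5,4), (6,1), (6,2), (7,1), (7,2), (7,3) — 12 in total.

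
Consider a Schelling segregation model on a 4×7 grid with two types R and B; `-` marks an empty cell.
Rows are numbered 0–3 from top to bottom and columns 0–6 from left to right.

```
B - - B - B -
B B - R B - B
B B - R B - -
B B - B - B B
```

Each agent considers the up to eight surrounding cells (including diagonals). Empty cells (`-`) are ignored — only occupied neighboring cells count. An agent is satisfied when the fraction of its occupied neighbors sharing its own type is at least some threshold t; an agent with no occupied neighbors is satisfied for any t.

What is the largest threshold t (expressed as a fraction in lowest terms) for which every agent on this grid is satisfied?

1/4

Row 0: (0,0)B 2/2 · (0,3)B 1/2 · (0,5)B 2/2
Row 1: (1,0)B 4/4 · (1,1)B 4/4 · (1,3)R 1/4 · (1,4)B 3/5 · (1,6)B 1/1
Row 2: (2,0)B 5/5 · (2,1)B 5/5 · (2,3)R 1/4 · (2,4)B 3/5
Row 3: (3,0)B 3/3 · (3,1)B 3/3 · (3,3)B 1/2 · (3,5)B 2/2 · (3,6)B 1/1
The smallest same-type fraction is 1/4 at (1,3), which reduces to 1/4. Any threshold above that leaves this agent unsatisfied.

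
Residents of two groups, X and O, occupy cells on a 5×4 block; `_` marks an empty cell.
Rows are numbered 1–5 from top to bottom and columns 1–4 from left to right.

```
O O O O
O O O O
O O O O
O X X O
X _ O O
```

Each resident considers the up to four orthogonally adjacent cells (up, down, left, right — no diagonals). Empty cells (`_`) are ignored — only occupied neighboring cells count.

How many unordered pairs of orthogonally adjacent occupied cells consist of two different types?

Scan each occupied cell's neighbors to the right and below so each pair is counted once.
Row 1: O(1,1)–O(1,2)= O(1,1)–O(2,1)= O(1,2)–O(1,3)= O(1,2)–O(2,2)= O(1,3)–O(1,4)= O(1,3)–O(2,3)= O(1,4)–O(2,4)=  → 0/7 unlike.
Row 2: O(2,1)–O(2,2)= O(2,1)–O(3,1)= O(2,2)–O(2,3)= O(2,2)–O(3,2)= O(2,3)–O(2,4)= O(2,3)–O(3,3)= O(2,4)–O(3,4)=  → 0/7 unlike.
Row 3: O(3,1)–O(3,2)= O(3,1)–O(4,1)= O(3,2)–O(3,3)= O(3,2)–X(4,2)≠ O(3,3)–O(3,4)= O(3,3)–X(4,3)≠ O(3,4)–O(4,4)=  → 2/7 unlike.
Row 4: O(4,1)–X(4,2)≠ O(4,1)–X(5,1)≠ X(4,2)–X(4,3)= X(4,3)–O(4,4)≠ X(4,3)–O(5,3)≠ O(4,4)–O(5,4)=  → 4/6 unlike.
Row 5: O(5,3)–O(5,4)=  → 0/1 unlike.
Total adjacent occupied pairs: 28; unlike-type pairs: 6.

6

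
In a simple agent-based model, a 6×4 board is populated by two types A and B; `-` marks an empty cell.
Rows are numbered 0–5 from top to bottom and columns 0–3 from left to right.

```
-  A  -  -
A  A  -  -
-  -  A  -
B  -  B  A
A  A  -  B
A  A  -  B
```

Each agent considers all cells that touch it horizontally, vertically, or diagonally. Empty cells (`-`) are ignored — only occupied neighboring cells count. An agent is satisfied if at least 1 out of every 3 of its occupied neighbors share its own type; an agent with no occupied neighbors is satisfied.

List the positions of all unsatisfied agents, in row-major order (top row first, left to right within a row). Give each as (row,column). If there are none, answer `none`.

(3,0), (3,2)

(0,1)A 2/2 satisfied
(1,0)A 2/2 satisfied
(1,1)A 3/3 satisfied
(2,2)A 2/3 satisfied
(3,0)B 0/2 not
(3,2)B 1/4 not
(3,3)A 1/3 satisfied
(4,0)A 3/4 satisfied
(4,1)A 3/5 satisfied
(4,3)B 2/3 satisfied
(5,0)A 3/3 satisfied
(5,1)A 3/3 satisfied
(5,3)B 1/1 satisfied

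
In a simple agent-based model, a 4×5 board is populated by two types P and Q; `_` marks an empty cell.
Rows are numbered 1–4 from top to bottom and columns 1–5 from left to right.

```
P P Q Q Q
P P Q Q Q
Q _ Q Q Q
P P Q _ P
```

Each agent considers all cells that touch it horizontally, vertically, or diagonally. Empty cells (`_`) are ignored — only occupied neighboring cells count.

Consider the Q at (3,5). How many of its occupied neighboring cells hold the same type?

3

Occupied neighbors of (3,5): (2,4)=Q, (2,5)=Q, (3,4)=Q, (4,5)=P.
Same type (Q): 3 of 4.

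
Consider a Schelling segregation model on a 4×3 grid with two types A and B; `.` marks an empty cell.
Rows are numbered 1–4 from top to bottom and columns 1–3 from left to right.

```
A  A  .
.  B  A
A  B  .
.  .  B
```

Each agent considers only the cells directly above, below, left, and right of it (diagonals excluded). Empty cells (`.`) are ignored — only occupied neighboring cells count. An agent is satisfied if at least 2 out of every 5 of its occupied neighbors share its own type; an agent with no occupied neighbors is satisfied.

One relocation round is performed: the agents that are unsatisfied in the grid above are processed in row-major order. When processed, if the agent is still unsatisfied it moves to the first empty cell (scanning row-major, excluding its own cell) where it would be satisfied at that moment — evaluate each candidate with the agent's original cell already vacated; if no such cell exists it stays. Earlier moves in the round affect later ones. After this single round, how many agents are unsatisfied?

0

Initially unsatisfied (in order): (2,2), (2,3), (3,1).
  (2,2) → (3,3).
  (2,3) → (1,3).
  (3,1) → (2,1).
Resulting grid:
A A A
A . .
. B B
. . B
All satisfied now.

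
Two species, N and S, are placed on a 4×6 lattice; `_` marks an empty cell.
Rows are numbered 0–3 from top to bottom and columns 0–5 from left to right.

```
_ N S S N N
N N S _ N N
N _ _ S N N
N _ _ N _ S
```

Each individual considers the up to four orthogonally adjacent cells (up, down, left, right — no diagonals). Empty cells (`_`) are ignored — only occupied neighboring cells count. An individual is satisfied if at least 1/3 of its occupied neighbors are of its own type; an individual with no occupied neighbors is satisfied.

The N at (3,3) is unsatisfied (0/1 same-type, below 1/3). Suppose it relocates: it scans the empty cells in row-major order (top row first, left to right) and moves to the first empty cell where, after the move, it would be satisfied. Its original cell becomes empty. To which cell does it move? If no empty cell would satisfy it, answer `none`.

(0,0)

Vacating (3,3). Empty cells in order:
  (0,0): 2/2 same-type → satisfied — stop here.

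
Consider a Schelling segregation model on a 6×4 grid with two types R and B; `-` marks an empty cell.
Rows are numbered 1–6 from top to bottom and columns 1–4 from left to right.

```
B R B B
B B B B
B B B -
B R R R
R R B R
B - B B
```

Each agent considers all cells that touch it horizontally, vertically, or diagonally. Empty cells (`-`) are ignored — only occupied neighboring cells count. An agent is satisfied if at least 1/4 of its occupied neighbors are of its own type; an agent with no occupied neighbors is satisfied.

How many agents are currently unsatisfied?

2

Row 1: (1,1)B 2/3 satisfied · (1,2)R 0/5 not · (1,3)B 4/5 satisfied · (1,4)B 3/3 satisfied
Row 2: (2,1)B 4/5 satisfied · (2,2)B 7/8 satisfied · (2,3)B 6/7 satisfied · (2,4)B 4/4 satisfied
Row 3: (3,1)B 4/5 satisfied · (3,2)B 6/8 satisfied · (3,3)B 4/7 satisfied
Row 4: (4,1)B 2/5 satisfied · (4,2)R 3/8 satisfied · (4,3)R 4/7 satisfied · (4,4)R 2/4 satisfied
Row 5: (5,1)R 2/4 satisfied · (5,2)R 3/7 satisfied · (5,3)B 2/7 satisfied · (5,4)R 2/5 satisfied
Row 6: (6,1)B 0/2 not · (6,3)B 2/4 satisfied · (6,4)B 2/3 satisfied
Unsatisfied: (1,2), (6,1) — 2 in total.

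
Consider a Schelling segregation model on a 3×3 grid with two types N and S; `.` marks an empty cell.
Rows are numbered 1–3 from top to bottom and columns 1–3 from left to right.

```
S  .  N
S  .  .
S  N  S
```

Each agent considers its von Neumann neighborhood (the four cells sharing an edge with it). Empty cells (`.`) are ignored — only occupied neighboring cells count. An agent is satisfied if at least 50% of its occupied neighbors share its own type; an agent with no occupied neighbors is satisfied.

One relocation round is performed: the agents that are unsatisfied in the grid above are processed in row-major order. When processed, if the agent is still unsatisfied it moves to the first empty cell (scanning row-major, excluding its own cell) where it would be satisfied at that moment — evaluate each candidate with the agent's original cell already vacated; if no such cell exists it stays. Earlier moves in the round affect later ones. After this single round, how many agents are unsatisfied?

Initially unsatisfied (in order): (3,2), (3,3).
  (3,2) → (1,2).
  (3,3): now satisfied by earlier moves; stays.
Resulting grid:
S N N
S . .
S . S
All satisfied now.

0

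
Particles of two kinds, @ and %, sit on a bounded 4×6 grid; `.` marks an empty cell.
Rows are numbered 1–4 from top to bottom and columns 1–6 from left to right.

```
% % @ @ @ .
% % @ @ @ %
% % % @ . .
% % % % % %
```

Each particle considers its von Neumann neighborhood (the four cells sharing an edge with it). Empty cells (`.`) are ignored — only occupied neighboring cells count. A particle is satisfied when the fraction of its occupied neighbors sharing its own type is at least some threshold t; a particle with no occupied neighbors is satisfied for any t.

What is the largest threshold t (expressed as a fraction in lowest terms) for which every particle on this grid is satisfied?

0/1

Row 1: (1,1)% 2/2 · (1,2)% 2/3 · (1,3)@ 2/3 · (1,4)@ 3/3 · (1,5)@ 2/2
Row 2: (2,1)% 3/3 · (2,2)% 3/4 · (2,3)@ 2/4 · (2,4)@ 4/4 · (2,5)@ 2/3 · (2,6)% 0/1
Row 3: (3,1)% 3/3 · (3,2)% 4/4 · (3,3)% 2/4 · (3,4)@ 1/3
Row 4: (4,1)% 2/2 · (4,2)% 3/3 · (4,3)% 3/3 · (4,4)% 2/3 · (4,5)% 2/2 · (4,6)% 1/1
The smallest same-type fraction is 0/1 at (2,6), which reduces to 0/1. Any threshold above that leaves this particle unsatisfied.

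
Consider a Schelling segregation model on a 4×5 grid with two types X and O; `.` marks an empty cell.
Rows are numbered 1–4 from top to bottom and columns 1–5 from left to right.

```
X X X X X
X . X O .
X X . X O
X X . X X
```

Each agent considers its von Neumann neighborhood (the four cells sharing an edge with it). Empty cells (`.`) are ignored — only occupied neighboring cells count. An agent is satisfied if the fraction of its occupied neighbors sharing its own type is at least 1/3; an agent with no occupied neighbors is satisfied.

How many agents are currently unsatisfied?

2

Row 1: (1,1)X 2/2 ✓ · (1,2)X 2/2 ✓ · (1,3)X 3/3 ✓ · (1,4)X 2/3 ✓ · (1,5)X 1/1 ✓
Row 2: (2,1)X 2/2 ✓ · (2,3)X 1/2 ✓ · (2,4)O 0/3 ✗
Row 3: (3,1)X 3/3 ✓ · (3,2)X 2/2 ✓ · (3,4)X 1/3 ✓ · (3,5)O 0/2 ✗
Row 4: (4,1)X 2/2 ✓ · (4,2)X 2/2 ✓ · (4,4)X 2/2 ✓ · (4,5)X 1/2 ✓
Unsatisfied: (2,4), (3,5) — 2 in total.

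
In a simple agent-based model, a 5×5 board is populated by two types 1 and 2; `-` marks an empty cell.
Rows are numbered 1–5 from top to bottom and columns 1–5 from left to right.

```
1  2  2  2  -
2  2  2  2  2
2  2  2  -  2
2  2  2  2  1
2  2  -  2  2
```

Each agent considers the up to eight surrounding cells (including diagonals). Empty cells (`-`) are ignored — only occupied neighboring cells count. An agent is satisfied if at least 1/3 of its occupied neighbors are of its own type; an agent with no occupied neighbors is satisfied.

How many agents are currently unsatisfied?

(1,1)1 0/3 unhappy
(1,2)2 4/5 ok
(1,3)2 5/5 ok
(1,4)2 4/4 ok
(2,1)2 4/5 ok
(2,2)2 7/8 ok
(2,3)2 7/7 ok
(2,4)2 6/6 ok
(2,5)2 3/3 ok
(3,1)2 5/5 ok
(3,2)2 8/8 ok
(3,3)2 7/7 ok
(3,5)2 3/4 ok
(4,1)2 5/5 ok
(4,2)2 7/7 ok
(4,3)2 6/6 ok
(4,4)2 5/6 ok
(4,5)1 0/4 unhappy
(5,1)2 3/3 ok
(5,2)2 4/4 ok
(5,4)2 3/4 ok
(5,5)2 2/3 ok
Unsatisfied: (1,1), (4,5) — 2 in total.

2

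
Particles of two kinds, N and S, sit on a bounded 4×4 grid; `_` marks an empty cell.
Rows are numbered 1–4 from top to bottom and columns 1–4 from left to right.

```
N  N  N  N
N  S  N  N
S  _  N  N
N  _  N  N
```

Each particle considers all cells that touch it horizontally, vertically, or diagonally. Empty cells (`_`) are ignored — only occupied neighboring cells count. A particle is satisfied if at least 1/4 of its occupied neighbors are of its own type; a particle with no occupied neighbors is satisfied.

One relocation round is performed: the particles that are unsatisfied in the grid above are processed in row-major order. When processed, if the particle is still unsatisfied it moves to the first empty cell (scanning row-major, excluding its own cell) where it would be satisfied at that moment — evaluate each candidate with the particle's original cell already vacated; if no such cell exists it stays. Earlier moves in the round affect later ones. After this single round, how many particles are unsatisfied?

Initially unsatisfied (in order): (2,2), (4,1).
  (2,2) → (4,2).
  (4,1) → (2,2).
Resulting grid:
N N N N
N N N N
S _ N N
_ S N N
All satisfied now.

0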